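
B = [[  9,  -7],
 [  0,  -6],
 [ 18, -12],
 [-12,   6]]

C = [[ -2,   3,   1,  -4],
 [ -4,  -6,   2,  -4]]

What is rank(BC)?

First compute BC:
[[ 10,  69,  -5,  -8],
 [ 24,  36, -12,  24],
 [ 12, 126,  -6, -24],
 [  0, -72,   0,  24]]
Now row reduce the product.
R2 ← R2 − (12/5)·R1: [0, -648/5, 0, 216/5]
R3 ← R3 − (6/5)·R1: [0, 216/5, 0, -72/5]
R3 ← R3 + (1/3)·R2: [0, 0, 0, 0]
R4 ← R4 − (5/9)·R2: [0, 0, 0, 0]
2 nonzero rows, so rank(BC) = 2.

2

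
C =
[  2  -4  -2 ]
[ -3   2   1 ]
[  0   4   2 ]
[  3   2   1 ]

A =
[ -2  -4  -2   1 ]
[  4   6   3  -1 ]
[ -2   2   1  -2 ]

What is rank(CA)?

2

First compute CA:
[[-16, -36, -18,  10],
 [ 12,  26,  13,  -7],
 [ 12,  28,  14,  -8],
 [  0,   2,   1,  -1]]
Now row reduce the product.
R2 ← R2 + (3/4)·R1: [0, -1, -1/2, 1/2]
R3 ← R3 + (3/4)·R1: [0, 1, 1/2, -1/2]
R3 ← R3 + R2: [0, 0, 0, 0]
R4 ← R4 + (2)·R2: [0, 0, 0, 0]
2 nonzero rows, so rank(CA) = 2.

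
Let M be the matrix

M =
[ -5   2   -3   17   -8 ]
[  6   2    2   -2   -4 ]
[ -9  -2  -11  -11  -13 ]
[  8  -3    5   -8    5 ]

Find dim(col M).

Row reduce to echelon form.
R2 ← R2 + (6/5)·R1: [0, 22/5, -8/5, 92/5, -68/5]
R3 ← R3 − (9/5)·R1: [0, -28/5, -28/5, -208/5, 7/5]
R4 ← R4 + (8/5)·R1: [0, 1/5, 1/5, 96/5, -39/5]
R3 ← R3 + (14/11)·R2: [0, 0, -84/11, -200/11, -175/11]
R4 ← R4 − (1/22)·R2: [0, 0, 3/11, 202/11, -79/11]
R4 ← R4 + (1/28)·R3: [0, 0, 0, 124/7, -31/4]
Echelon form has 4 nonzero rows, so rank(M) = 4.
The column space has dimension equal to the rank: 4.

4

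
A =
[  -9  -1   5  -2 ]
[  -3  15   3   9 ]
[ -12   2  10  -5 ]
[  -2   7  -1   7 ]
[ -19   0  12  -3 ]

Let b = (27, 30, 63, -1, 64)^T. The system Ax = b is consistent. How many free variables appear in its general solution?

0

Row reduce the augmented matrix [A | b].
R2 ← R2 − (1/3)·R1: [0, 46/3, 4/3, 29/3, 21]
R3 ← R3 − (4/3)·R1: [0, 10/3, 10/3, -7/3, 27]
R4 ← R4 − (2/9)·R1: [0, 65/9, -19/9, 67/9, -7]
R5 ← R5 − (19/9)·R1: [0, 19/9, 13/9, 11/9, 7]
R3 ← R3 − (5/23)·R2: [0, 0, 70/23, -102/23, 516/23]
R4 ← R4 − (65/138)·R2: [0, 0, -63/23, 133/46, -777/46]
R5 ← R5 − (19/138)·R2: [0, 0, 29/23, -5/46, 189/46]
R4 ← R4 + (9/10)·R3: [0, 0, 0, -11/10, 33/10]
R5 ← R5 − (29/70)·R3: [0, 0, 0, 121/70, -363/70]
R5 ← R5 + (11/7)·R4: [0, 0, 0, 0, 0]
The echelon form has 4 nonzero rows, and every pivot lies in the first 4 columns, so rank(A) = rank([A|b]) = 4.
The system is consistent.
Free variables = (unknowns) − (rank) = 4 − 4 = 0.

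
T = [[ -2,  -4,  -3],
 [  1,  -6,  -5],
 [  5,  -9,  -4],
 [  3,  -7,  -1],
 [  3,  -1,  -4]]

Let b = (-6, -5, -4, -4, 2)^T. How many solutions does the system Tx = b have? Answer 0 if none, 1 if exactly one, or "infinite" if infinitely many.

1

Row reduce the augmented matrix [T | b].
R2 ← R2 + (1/2)·R1: [0, -8, -13/2, -8]
R3 ← R3 + (5/2)·R1: [0, -19, -23/2, -19]
R4 ← R4 + (3/2)·R1: [0, -13, -11/2, -13]
R5 ← R5 + (3/2)·R1: [0, -7, -17/2, -7]
R3 ← R3 − (19/8)·R2: [0, 0, 63/16, 0]
R4 ← R4 − (13/8)·R2: [0, 0, 81/16, 0]
R5 ← R5 − (7/8)·R2: [0, 0, -45/16, 0]
R4 ← R4 − (9/7)·R3: [0, 0, 0, 0]
R5 ← R5 + (5/7)·R3: [0, 0, 0, 0]
The echelon form has 3 nonzero rows, and every pivot lies in the first 3 columns, so rank(T) = rank([T|b]) = 3.
The system is consistent.
rank = 3 = number of unknowns, so the solution is unique.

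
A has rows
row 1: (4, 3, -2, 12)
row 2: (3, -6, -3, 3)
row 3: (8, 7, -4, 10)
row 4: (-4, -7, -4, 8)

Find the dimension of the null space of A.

0

Row reduce to echelon form.
R2 ← R2 − (3/4)·R1: [0, -33/4, -3/2, -6]
R3 ← R3 − (2)·R1: [0, 1, 0, -14]
R4 ← R4 + R1: [0, -4, -6, 20]
R3 ← R3 + (4/33)·R2: [0, 0, -2/11, -162/11]
R4 ← R4 − (16/33)·R2: [0, 0, -58/11, 252/11]
R4 ← R4 − (29)·R3: [0, 0, 0, 450]
4 nonzero rows, so rank(A) = 4.
A has 4 columns; by rank–nullity, nullity = 4 − 4 = 0.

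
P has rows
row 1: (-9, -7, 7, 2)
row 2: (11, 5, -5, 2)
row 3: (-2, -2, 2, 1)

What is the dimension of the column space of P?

Row reduce to echelon form.
R2 ← R2 + (11/9)·R1: [0, -32/9, 32/9, 40/9]
R3 ← R3 − (2/9)·R1: [0, -4/9, 4/9, 5/9]
R3 ← R3 − (1/8)·R2: [0, 0, 0, 0]
Echelon form has 2 nonzero rows, so rank(P) = 2.
The column space has dimension equal to the rank: 2.

2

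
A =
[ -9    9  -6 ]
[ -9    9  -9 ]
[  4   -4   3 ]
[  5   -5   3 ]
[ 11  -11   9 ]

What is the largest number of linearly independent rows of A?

Row reduce to echelon form.
R2 ← R2 − R1: [0, 0, -3]
R3 ← R3 + (4/9)·R1: [0, 0, 1/3]
R4 ← R4 + (5/9)·R1: [0, 0, -1/3]
R5 ← R5 + (11/9)·R1: [0, 0, 5/3]
R3 ← R3 + (1/9)·R2: [0, 0, 0]
R4 ← R4 − (1/9)·R2: [0, 0, 0]
R5 ← R5 + (5/9)·R2: [0, 0, 0]
Echelon form has 2 nonzero rows, so rank(A) = 2.
The rank gives the maximum number of linearly independent rows: 2.

2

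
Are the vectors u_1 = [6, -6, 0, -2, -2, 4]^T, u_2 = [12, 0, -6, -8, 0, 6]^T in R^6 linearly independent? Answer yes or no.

yes

Form the matrix with these vectors as rows and row reduce.
R2 ← R2 − (2)·R1: [0, 12, -6, -4, 4, -2]
2 nonzero rows, so the 2 vectors span a space of dimension 2.
Since 2 = 2, the vectors are linearly independent.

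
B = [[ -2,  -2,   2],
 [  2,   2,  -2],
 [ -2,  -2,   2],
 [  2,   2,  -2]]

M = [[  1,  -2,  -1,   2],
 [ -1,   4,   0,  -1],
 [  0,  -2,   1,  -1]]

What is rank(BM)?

1

First compute BM:
[[  0,  -8,   4,  -4],
 [  0,   8,  -4,   4],
 [  0,  -8,   4,  -4],
 [  0,   8,  -4,   4]]
Now row reduce the product.
R2 ← R2 + R1: [0, 0, 0, 0]
R3 ← R3 − R1: [0, 0, 0, 0]
R4 ← R4 + R1: [0, 0, 0, 0]
1 nonzero row, so rank(BM) = 1.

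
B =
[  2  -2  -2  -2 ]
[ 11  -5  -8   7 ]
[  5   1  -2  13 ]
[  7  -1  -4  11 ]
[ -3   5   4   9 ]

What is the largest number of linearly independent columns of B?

2

Row reduce to echelon form.
R2 ← R2 − (11/2)·R1: [0, 6, 3, 18]
R3 ← R3 − (5/2)·R1: [0, 6, 3, 18]
R4 ← R4 − (7/2)·R1: [0, 6, 3, 18]
R5 ← R5 + (3/2)·R1: [0, 2, 1, 6]
R3 ← R3 − R2: [0, 0, 0, 0]
R4 ← R4 − R2: [0, 0, 0, 0]
R5 ← R5 − (1/3)·R2: [0, 0, 0, 0]
Echelon form has 2 nonzero rows, so rank(B) = 2.
The rank gives the maximum number of linearly independent columns: 2.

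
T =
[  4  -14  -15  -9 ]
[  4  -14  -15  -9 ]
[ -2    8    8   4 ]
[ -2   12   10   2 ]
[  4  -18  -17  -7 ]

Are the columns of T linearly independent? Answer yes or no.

no

Row reduce T to echelon form.
R2 ← R2 − R1: [0, 0, 0, 0]
R3 ← R3 + (1/2)·R1: [0, 1, 1/2, -1/2]
R4 ← R4 + (1/2)·R1: [0, 5, 5/2, -5/2]
R5 ← R5 − R1: [0, -4, -2, 2]
Swap R2 ↔ R3
R4 ← R4 − (5)·R2: [0, 0, 0, 0]
R5 ← R5 + (4)·R2: [0, 0, 0, 0]
2 pivots among 4 columns.
Only 2 < 4 pivot columns, so the columns are linearly dependent.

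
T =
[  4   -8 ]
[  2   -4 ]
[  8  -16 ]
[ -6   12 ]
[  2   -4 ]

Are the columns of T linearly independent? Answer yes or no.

Row reduce T to echelon form.
R2 ← R2 − (1/2)·R1: [0, 0]
R3 ← R3 − (2)·R1: [0, 0]
R4 ← R4 + (3/2)·R1: [0, 0]
R5 ← R5 − (1/2)·R1: [0, 0]
1 pivot among 2 columns.
Only 1 < 2 pivot columns, so the columns are linearly dependent.

no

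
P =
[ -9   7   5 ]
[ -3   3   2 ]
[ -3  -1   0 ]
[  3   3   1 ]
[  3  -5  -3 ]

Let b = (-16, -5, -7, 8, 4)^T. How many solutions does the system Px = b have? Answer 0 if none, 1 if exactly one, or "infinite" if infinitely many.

infinite

Row reduce the augmented matrix [P | b].
R2 ← R2 − (1/3)·R1: [0, 2/3, 1/3, 1/3]
R3 ← R3 − (1/3)·R1: [0, -10/3, -5/3, -5/3]
R4 ← R4 + (1/3)·R1: [0, 16/3, 8/3, 8/3]
R5 ← R5 + (1/3)·R1: [0, -8/3, -4/3, -4/3]
R3 ← R3 + (5)·R2: [0, 0, 0, 0]
R4 ← R4 − (8)·R2: [0, 0, 0, 0]
R5 ← R5 + (4)·R2: [0, 0, 0, 0]
The echelon form has 2 nonzero rows, and every pivot lies in the first 3 columns, so rank(P) = rank([P|b]) = 2.
The system is consistent.
rank = 2 < 3 unknowns, so there are infinitely many solutions.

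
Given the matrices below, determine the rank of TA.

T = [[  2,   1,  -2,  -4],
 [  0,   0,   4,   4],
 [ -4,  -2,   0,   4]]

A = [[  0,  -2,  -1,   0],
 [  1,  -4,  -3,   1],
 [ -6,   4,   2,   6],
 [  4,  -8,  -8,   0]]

2

First compute TA:
[[ -3,  16,  23, -11],
 [ -8, -16, -24,  24],
 [ 14, -16, -22,  -2]]
Now row reduce the product.
R2 ← R2 − (8/3)·R1: [0, -176/3, -256/3, 160/3]
R3 ← R3 + (14/3)·R1: [0, 176/3, 256/3, -160/3]
R3 ← R3 + R2: [0, 0, 0, 0]
2 nonzero rows, so rank(TA) = 2.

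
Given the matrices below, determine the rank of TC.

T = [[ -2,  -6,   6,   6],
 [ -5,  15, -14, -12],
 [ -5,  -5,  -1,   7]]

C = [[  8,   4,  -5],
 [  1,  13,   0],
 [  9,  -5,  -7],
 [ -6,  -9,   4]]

First compute TC:
[[ -4, -170,  -8],
 [-79, 353,  75],
 [-96, -143,  60]]
Now row reduce the product.
R2 ← R2 − (79/4)·R1: [0, 7421/2, 233]
R3 ← R3 − (24)·R1: [0, 3937, 252]
R3 ← R3 − (7874/7421)·R2: [0, 0, 35450/7421]
3 nonzero rows, so rank(TC) = 3.

3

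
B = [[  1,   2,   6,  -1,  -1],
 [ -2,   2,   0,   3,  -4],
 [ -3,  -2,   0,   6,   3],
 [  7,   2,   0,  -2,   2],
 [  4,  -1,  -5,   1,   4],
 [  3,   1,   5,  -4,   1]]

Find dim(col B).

Row reduce to echelon form.
R2 ← R2 + (2)·R1: [0, 6, 12, 1, -6]
R3 ← R3 + (3)·R1: [0, 4, 18, 3, 0]
R4 ← R4 − (7)·R1: [0, -12, -42, 5, 9]
R5 ← R5 − (4)·R1: [0, -9, -29, 5, 8]
R6 ← R6 − (3)·R1: [0, -5, -13, -1, 4]
R3 ← R3 − (2/3)·R2: [0, 0, 10, 7/3, 4]
R4 ← R4 + (2)·R2: [0, 0, -18, 7, -3]
R5 ← R5 + (3/2)·R2: [0, 0, -11, 13/2, -1]
R6 ← R6 + (5/6)·R2: [0, 0, -3, -1/6, -1]
R4 ← R4 + (9/5)·R3: [0, 0, 0, 56/5, 21/5]
R5 ← R5 + (11/10)·R3: [0, 0, 0, 136/15, 17/5]
R6 ← R6 + (3/10)·R3: [0, 0, 0, 8/15, 1/5]
R5 ← R5 − (17/21)·R4: [0, 0, 0, 0, 0]
R6 ← R6 − (1/21)·R4: [0, 0, 0, 0, 0]
Echelon form has 4 nonzero rows, so rank(B) = 4.
The column space has dimension equal to the rank: 4.

4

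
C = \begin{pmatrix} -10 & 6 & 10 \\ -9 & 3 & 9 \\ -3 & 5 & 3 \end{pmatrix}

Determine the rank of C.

Row reduce to echelon form.
R2 ← R2 − (9/10)·R1: [0, -12/5, 0]
R3 ← R3 − (3/10)·R1: [0, 16/5, 0]
R3 ← R3 + (4/3)·R2: [0, 0, 0]
Echelon form has 2 nonzero rows, so rank(C) = 2.

2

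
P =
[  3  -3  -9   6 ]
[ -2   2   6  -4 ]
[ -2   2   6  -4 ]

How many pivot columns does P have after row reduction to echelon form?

1

Row reduce to echelon form.
R2 ← R2 + (2/3)·R1: [0, 0, 0, 0]
R3 ← R3 + (2/3)·R1: [0, 0, 0, 0]
Echelon form has 1 nonzero row, so rank(P) = 1.
Each nonzero row contributes one pivot column: 1 pivot columns.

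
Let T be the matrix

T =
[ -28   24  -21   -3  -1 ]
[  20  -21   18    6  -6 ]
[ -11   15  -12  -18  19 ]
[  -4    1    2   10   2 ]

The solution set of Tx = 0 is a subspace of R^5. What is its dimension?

1

Row reduce to echelon form.
R2 ← R2 + (5/7)·R1: [0, -27/7, 3, 27/7, -47/7]
R3 ← R3 − (11/28)·R1: [0, 39/7, -15/4, -471/28, 543/28]
R4 ← R4 − (1/7)·R1: [0, -17/7, 5, 73/7, 15/7]
R3 ← R3 + (13/9)·R2: [0, 0, 7/12, -45/4, 349/36]
R4 ← R4 − (17/27)·R2: [0, 0, 28/9, 8, 172/27]
R4 ← R4 − (16/3)·R3: [0, 0, 0, 68, -136/3]
4 nonzero rows, so rank(T) = 4.
T has 5 columns; by rank–nullity, nullity = 5 − 4 = 1.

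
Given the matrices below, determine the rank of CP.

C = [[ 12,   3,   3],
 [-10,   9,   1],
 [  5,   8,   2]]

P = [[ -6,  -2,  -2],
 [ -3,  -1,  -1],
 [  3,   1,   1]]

1

First compute CP:
[[-72, -24, -24],
 [ 36,  12,  12],
 [-48, -16, -16]]
Now row reduce the product.
R2 ← R2 + (1/2)·R1: [0, 0, 0]
R3 ← R3 − (2/3)·R1: [0, 0, 0]
1 nonzero row, so rank(CP) = 1.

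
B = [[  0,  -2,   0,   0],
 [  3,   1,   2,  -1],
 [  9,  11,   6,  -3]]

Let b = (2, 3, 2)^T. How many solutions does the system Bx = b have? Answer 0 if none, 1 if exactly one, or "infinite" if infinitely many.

0

Row reduce the augmented matrix [B | b].
Swap R1 ↔ R2
R3 ← R3 − (3)·R1: [0, 8, 0, 0, -7]
R3 ← R3 + (4)·R2: [0, 0, 0, 0, 1]
The echelon form has 3 nonzero rows; the last pivot sits in the augmented column, so rank(B) = 2 but rank([B|b]) = 3.
Since the ranks differ, the system is inconsistent.
It has no solutions.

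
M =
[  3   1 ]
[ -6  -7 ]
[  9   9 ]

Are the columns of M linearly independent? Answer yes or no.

yes

Row reduce M to echelon form.
R2 ← R2 + (2)·R1: [0, -5]
R3 ← R3 − (3)·R1: [0, 6]
R3 ← R3 + (6/5)·R2: [0, 0]
2 pivots among 2 columns.
Every column is a pivot column, so the columns are linearly independent.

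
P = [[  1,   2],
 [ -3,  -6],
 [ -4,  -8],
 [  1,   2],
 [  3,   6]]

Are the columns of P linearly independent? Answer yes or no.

Row reduce P to echelon form.
R2 ← R2 + (3)·R1: [0, 0]
R3 ← R3 + (4)·R1: [0, 0]
R4 ← R4 − R1: [0, 0]
R5 ← R5 − (3)·R1: [0, 0]
1 pivot among 2 columns.
Only 1 < 2 pivot columns, so the columns are linearly dependent.

no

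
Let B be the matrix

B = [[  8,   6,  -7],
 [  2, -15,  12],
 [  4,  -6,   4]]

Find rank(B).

Row reduce to echelon form.
R2 ← R2 − (1/4)·R1: [0, -33/2, 55/4]
R3 ← R3 − (1/2)·R1: [0, -9, 15/2]
R3 ← R3 − (6/11)·R2: [0, 0, 0]
Echelon form has 2 nonzero rows, so rank(B) = 2.

2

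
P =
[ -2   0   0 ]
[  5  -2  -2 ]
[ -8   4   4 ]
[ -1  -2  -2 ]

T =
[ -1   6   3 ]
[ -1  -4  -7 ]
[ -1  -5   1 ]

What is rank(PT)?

2

First compute PT:
[[  2, -12,  -6],
 [ -1,  48,  27],
 [  0, -84, -48],
 [  5,  12,   9]]
Now row reduce the product.
R2 ← R2 + (1/2)·R1: [0, 42, 24]
R4 ← R4 − (5/2)·R1: [0, 42, 24]
R3 ← R3 + (2)·R2: [0, 0, 0]
R4 ← R4 − R2: [0, 0, 0]
2 nonzero rows, so rank(PT) = 2.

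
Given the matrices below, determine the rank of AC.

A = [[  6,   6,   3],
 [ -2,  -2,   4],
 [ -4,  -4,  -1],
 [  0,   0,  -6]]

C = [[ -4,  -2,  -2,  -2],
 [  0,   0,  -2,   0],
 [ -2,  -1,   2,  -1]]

2

First compute AC:
[[-30, -15, -18, -15],
 [  0,   0,  16,   0],
 [ 18,   9,  14,   9],
 [ 12,   6, -12,   6]]
Now row reduce the product.
R3 ← R3 + (3/5)·R1: [0, 0, 16/5, 0]
R4 ← R4 + (2/5)·R1: [0, 0, -96/5, 0]
R3 ← R3 − (1/5)·R2: [0, 0, 0, 0]
R4 ← R4 + (6/5)·R2: [0, 0, 0, 0]
2 nonzero rows, so rank(AC) = 2.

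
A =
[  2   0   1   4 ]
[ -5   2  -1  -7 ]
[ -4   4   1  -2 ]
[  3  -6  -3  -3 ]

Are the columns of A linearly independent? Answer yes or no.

Row reduce A to echelon form.
R2 ← R2 + (5/2)·R1: [0, 2, 3/2, 3]
R3 ← R3 + (2)·R1: [0, 4, 3, 6]
R4 ← R4 − (3/2)·R1: [0, -6, -9/2, -9]
R3 ← R3 − (2)·R2: [0, 0, 0, 0]
R4 ← R4 + (3)·R2: [0, 0, 0, 0]
2 pivots among 4 columns.
Only 2 < 4 pivot columns, so the columns are linearly dependent.

no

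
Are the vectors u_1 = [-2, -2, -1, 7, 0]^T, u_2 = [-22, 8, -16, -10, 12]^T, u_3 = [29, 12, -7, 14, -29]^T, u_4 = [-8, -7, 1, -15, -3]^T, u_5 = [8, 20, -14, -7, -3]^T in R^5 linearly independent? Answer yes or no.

yes

Form the matrix with these vectors as rows and row reduce.
R2 ← R2 − (11)·R1: [0, 30, -5, -87, 12]
R3 ← R3 + (29/2)·R1: [0, -17, -43/2, 231/2, -29]
R4 ← R4 − (4)·R1: [0, 1, 5, -43, -3]
R5 ← R5 + (4)·R1: [0, 12, -18, 21, -3]
R3 ← R3 + (17/30)·R2: [0, 0, -73/3, 331/5, -111/5]
R4 ← R4 − (1/30)·R2: [0, 0, 31/6, -401/10, -17/5]
R5 ← R5 − (2/5)·R2: [0, 0, -16, 279/5, -39/5]
R4 ← R4 + (31/146)·R3: [0, 0, 0, -9506/365, -5923/730]
R5 ← R5 − (48/73)·R3: [0, 0, 0, 4479/365, 2481/365]
R5 ← R5 + (4479/9506)·R4: [0, 0, 0, 0, 56547/19012]
5 nonzero rows, so the 5 vectors span a space of dimension 5.
Since 5 = 5, the vectors are linearly independent.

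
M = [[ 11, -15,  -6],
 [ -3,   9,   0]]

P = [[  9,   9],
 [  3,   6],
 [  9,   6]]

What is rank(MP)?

1

First compute MP:
[[  0, -27],
 [  0,  27]]
Now row reduce the product.
R2 ← R2 + R1: [0, 0]
1 nonzero row, so rank(MP) = 1.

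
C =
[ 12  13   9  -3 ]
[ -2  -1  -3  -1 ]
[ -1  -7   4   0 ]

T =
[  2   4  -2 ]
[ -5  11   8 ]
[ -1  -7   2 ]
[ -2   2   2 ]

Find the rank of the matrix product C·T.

First compute CT:
[[-44, 122,  92],
 [  6,   0, -12],
 [ 29, -109, -46]]
Now row reduce the product.
R2 ← R2 + (3/22)·R1: [0, 183/11, 6/11]
R3 ← R3 + (29/44)·R1: [0, -629/22, 161/11]
R3 ← R3 + (629/366)·R2: [0, 0, 950/61]
3 nonzero rows, so rank(CT) = 3.

3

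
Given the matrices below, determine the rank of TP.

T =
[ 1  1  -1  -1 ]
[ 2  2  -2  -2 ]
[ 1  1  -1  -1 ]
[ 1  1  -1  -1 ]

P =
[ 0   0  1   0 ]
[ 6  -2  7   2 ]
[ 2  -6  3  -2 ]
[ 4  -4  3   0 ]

1

First compute TP:
[[  0,   8,   2,   4],
 [  0,  16,   4,   8],
 [  0,   8,   2,   4],
 [  0,   8,   2,   4]]
Now row reduce the product.
R2 ← R2 − (2)·R1: [0, 0, 0, 0]
R3 ← R3 − R1: [0, 0, 0, 0]
R4 ← R4 − R1: [0, 0, 0, 0]
1 nonzero row, so rank(TP) = 1.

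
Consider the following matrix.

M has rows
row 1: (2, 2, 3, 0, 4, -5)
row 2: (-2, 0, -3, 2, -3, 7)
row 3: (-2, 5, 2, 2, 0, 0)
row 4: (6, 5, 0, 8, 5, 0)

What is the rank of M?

4

Row reduce to echelon form.
R2 ← R2 + R1: [0, 2, 0, 2, 1, 2]
R3 ← R3 + R1: [0, 7, 5, 2, 4, -5]
R4 ← R4 − (3)·R1: [0, -1, -9, 8, -7, 15]
R3 ← R3 − (7/2)·R2: [0, 0, 5, -5, 1/2, -12]
R4 ← R4 + (1/2)·R2: [0, 0, -9, 9, -13/2, 16]
R4 ← R4 + (9/5)·R3: [0, 0, 0, 0, -28/5, -28/5]
Echelon form has 4 nonzero rows, so rank(M) = 4.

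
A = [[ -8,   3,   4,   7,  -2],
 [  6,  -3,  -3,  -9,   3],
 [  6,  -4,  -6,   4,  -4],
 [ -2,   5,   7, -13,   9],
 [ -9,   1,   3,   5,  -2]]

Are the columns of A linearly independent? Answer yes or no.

Row reduce A to echelon form.
R2 ← R2 + (3/4)·R1: [0, -3/4, 0, -15/4, 3/2]
R3 ← R3 + (3/4)·R1: [0, -7/4, -3, 37/4, -11/2]
R4 ← R4 − (1/4)·R1: [0, 17/4, 6, -59/4, 19/2]
R5 ← R5 − (9/8)·R1: [0, -19/8, -3/2, -23/8, 1/4]
R3 ← R3 − (7/3)·R2: [0, 0, -3, 18, -9]
R4 ← R4 + (17/3)·R2: [0, 0, 6, -36, 18]
R5 ← R5 − (19/6)·R2: [0, 0, -3/2, 9, -9/2]
R4 ← R4 + (2)·R3: [0, 0, 0, 0, 0]
R5 ← R5 − (1/2)·R3: [0, 0, 0, 0, 0]
3 pivots among 5 columns.
Only 3 < 5 pivot columns, so the columns are linearly dependent.

no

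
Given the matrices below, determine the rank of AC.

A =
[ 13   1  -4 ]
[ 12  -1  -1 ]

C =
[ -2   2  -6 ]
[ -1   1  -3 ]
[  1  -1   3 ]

First compute AC:
[[-31,  31, -93],
 [-24,  24, -72]]
Now row reduce the product.
R2 ← R2 − (24/31)·R1: [0, 0, 0]
1 nonzero row, so rank(AC) = 1.

1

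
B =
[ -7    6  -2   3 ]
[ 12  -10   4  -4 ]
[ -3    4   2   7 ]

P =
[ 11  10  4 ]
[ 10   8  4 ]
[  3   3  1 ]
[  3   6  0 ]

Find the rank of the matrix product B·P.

2

First compute BP:
[[-14, -10,  -6],
 [ 32,  28,  12],
 [ 34,  50,   6]]
Now row reduce the product.
R2 ← R2 + (16/7)·R1: [0, 36/7, -12/7]
R3 ← R3 + (17/7)·R1: [0, 180/7, -60/7]
R3 ← R3 − (5)·R2: [0, 0, 0]
2 nonzero rows, so rank(BP) = 2.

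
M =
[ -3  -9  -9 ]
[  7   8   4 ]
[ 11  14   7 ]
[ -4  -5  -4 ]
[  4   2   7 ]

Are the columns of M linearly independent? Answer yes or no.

Row reduce M to echelon form.
R2 ← R2 + (7/3)·R1: [0, -13, -17]
R3 ← R3 + (11/3)·R1: [0, -19, -26]
R4 ← R4 − (4/3)·R1: [0, 7, 8]
R5 ← R5 + (4/3)·R1: [0, -10, -5]
R3 ← R3 − (19/13)·R2: [0, 0, -15/13]
R4 ← R4 + (7/13)·R2: [0, 0, -15/13]
R5 ← R5 − (10/13)·R2: [0, 0, 105/13]
R4 ← R4 − R3: [0, 0, 0]
R5 ← R5 + (7)·R3: [0, 0, 0]
3 pivots among 3 columns.
Every column is a pivot column, so the columns are linearly independent.

yes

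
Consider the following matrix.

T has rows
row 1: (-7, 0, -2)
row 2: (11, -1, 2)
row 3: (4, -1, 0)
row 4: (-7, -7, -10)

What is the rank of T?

2

Row reduce to echelon form.
R2 ← R2 + (11/7)·R1: [0, -1, -8/7]
R3 ← R3 + (4/7)·R1: [0, -1, -8/7]
R4 ← R4 − R1: [0, -7, -8]
R3 ← R3 − R2: [0, 0, 0]
R4 ← R4 − (7)·R2: [0, 0, 0]
Echelon form has 2 nonzero rows, so rank(T) = 2.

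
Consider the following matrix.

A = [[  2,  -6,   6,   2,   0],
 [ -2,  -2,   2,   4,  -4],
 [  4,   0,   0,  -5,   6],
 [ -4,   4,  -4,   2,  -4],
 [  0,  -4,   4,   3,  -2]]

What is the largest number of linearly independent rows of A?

2

Row reduce to echelon form.
R2 ← R2 + R1: [0, -8, 8, 6, -4]
R3 ← R3 − (2)·R1: [0, 12, -12, -9, 6]
R4 ← R4 + (2)·R1: [0, -8, 8, 6, -4]
R3 ← R3 + (3/2)·R2: [0, 0, 0, 0, 0]
R4 ← R4 − R2: [0, 0, 0, 0, 0]
R5 ← R5 − (1/2)·R2: [0, 0, 0, 0, 0]
Echelon form has 2 nonzero rows, so rank(A) = 2.
The rank gives the maximum number of linearly independent rows: 2.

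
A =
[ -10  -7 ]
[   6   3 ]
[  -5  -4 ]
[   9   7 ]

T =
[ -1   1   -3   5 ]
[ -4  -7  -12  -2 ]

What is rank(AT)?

2

First compute AT:
[[ 38,  39, 114, -36],
 [-18, -15, -54,  24],
 [ 21,  23,  63, -17],
 [-37, -40, -111,  31]]
Now row reduce the product.
R2 ← R2 + (9/19)·R1: [0, 66/19, 0, 132/19]
R3 ← R3 − (21/38)·R1: [0, 55/38, 0, 55/19]
R4 ← R4 + (37/38)·R1: [0, -77/38, 0, -77/19]
R3 ← R3 − (5/12)·R2: [0, 0, 0, 0]
R4 ← R4 + (7/12)·R2: [0, 0, 0, 0]
2 nonzero rows, so rank(AT) = 2.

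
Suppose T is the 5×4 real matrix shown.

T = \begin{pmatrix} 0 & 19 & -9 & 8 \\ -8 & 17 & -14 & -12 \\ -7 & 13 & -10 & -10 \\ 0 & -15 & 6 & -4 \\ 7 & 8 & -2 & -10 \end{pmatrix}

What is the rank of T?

Row reduce to echelon form.
Swap R1 ↔ R2
R3 ← R3 − (7/8)·R1: [0, -15/8, 9/4, 1/2]
R5 ← R5 + (7/8)·R1: [0, 183/8, -57/4, -41/2]
R3 ← R3 + (15/152)·R2: [0, 0, 207/152, 49/38]
R4 ← R4 + (15/19)·R2: [0, 0, -21/19, 44/19]
R5 ← R5 − (183/152)·R2: [0, 0, -519/152, -1145/38]
R4 ← R4 + (56/69)·R3: [0, 0, 0, 232/69]
R5 ← R5 + (173/69)·R3: [0, 0, 0, -1856/69]
R5 ← R5 + (8)·R4: [0, 0, 0, 0]
Echelon form has 4 nonzero rows, so rank(T) = 4.

4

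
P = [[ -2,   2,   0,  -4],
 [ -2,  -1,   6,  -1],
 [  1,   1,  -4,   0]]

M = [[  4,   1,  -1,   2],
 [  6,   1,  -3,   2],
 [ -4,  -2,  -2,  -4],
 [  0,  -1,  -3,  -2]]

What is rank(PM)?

First compute PM:
[[  4,   4,   8,   8],
 [-38, -14,  -4, -28],
 [ 26,  10,   4,  20]]
Now row reduce the product.
R2 ← R2 + (19/2)·R1: [0, 24, 72, 48]
R3 ← R3 − (13/2)·R1: [0, -16, -48, -32]
R3 ← R3 + (2/3)·R2: [0, 0, 0, 0]
2 nonzero rows, so rank(PM) = 2.

2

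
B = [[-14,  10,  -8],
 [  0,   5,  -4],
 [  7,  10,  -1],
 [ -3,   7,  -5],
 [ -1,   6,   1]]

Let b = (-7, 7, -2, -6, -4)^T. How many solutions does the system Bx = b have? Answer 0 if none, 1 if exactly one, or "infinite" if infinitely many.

0

Row reduce the augmented matrix [B | b].
R3 ← R3 + (1/2)·R1: [0, 15, -5, -11/2]
R4 ← R4 − (3/14)·R1: [0, 34/7, -23/7, -9/2]
R5 ← R5 − (1/14)·R1: [0, 37/7, 11/7, -7/2]
R3 ← R3 − (3)·R2: [0, 0, 7, -53/2]
R4 ← R4 − (34/35)·R2: [0, 0, 3/5, -113/10]
R5 ← R5 − (37/35)·R2: [0, 0, 29/5, -109/10]
R4 ← R4 − (3/35)·R3: [0, 0, 0, -316/35]
R5 ← R5 − (29/35)·R3: [0, 0, 0, 387/35]
R5 ← R5 + (387/316)·R4: [0, 0, 0, 0]
The echelon form has 4 nonzero rows; the last pivot sits in the augmented column, so rank(B) = 3 but rank([B|b]) = 4.
Since the ranks differ, the system is inconsistent.
It has no solutions.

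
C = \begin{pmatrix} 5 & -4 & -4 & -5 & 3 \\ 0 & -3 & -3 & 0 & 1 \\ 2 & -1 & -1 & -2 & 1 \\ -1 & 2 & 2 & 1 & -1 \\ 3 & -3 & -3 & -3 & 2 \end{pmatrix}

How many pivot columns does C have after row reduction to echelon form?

2

Row reduce to echelon form.
R3 ← R3 − (2/5)·R1: [0, 3/5, 3/5, 0, -1/5]
R4 ← R4 + (1/5)·R1: [0, 6/5, 6/5, 0, -2/5]
R5 ← R5 − (3/5)·R1: [0, -3/5, -3/5, 0, 1/5]
R3 ← R3 + (1/5)·R2: [0, 0, 0, 0, 0]
R4 ← R4 + (2/5)·R2: [0, 0, 0, 0, 0]
R5 ← R5 − (1/5)·R2: [0, 0, 0, 0, 0]
Echelon form has 2 nonzero rows, so rank(C) = 2.
Each nonzero row contributes one pivot column: 2 pivot columns.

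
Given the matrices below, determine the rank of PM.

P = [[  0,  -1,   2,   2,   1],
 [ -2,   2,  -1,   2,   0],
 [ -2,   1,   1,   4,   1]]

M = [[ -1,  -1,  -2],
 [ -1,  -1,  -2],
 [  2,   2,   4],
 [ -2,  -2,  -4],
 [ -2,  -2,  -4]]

First compute PM:
[[ -1,  -1,  -2],
 [ -6,  -6, -12],
 [ -7,  -7, -14]]
Now row reduce the product.
R2 ← R2 − (6)·R1: [0, 0, 0]
R3 ← R3 − (7)·R1: [0, 0, 0]
1 nonzero row, so rank(PM) = 1.

1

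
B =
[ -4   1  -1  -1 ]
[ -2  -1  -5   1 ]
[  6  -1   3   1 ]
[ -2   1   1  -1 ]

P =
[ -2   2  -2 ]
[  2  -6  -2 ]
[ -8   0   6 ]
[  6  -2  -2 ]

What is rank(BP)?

First compute BP:
[[ 12, -12,   2],
 [ 48,   0, -26],
 [-32,  16,   6],
 [ -8,  -8,  10]]
Now row reduce the product.
R2 ← R2 − (4)·R1: [0, 48, -34]
R3 ← R3 + (8/3)·R1: [0, -16, 34/3]
R4 ← R4 + (2/3)·R1: [0, -16, 34/3]
R3 ← R3 + (1/3)·R2: [0, 0, 0]
R4 ← R4 + (1/3)·R2: [0, 0, 0]
2 nonzero rows, so rank(BP) = 2.

2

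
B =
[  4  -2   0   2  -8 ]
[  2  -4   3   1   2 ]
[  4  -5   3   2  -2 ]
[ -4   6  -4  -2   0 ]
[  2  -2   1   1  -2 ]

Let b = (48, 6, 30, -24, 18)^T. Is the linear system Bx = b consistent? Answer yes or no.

Row reduce the augmented matrix [B | b].
R2 ← R2 − (1/2)·R1: [0, -3, 3, 0, 6, -18]
R3 ← R3 − R1: [0, -3, 3, 0, 6, -18]
R4 ← R4 + R1: [0, 4, -4, 0, -8, 24]
R5 ← R5 − (1/2)·R1: [0, -1, 1, 0, 2, -6]
R3 ← R3 − R2: [0, 0, 0, 0, 0, 0]
R4 ← R4 + (4/3)·R2: [0, 0, 0, 0, 0, 0]
R5 ← R5 − (1/3)·R2: [0, 0, 0, 0, 0, 0]
The echelon form has 2 nonzero rows, and every pivot lies in the first 5 columns, so rank(B) = rank([B|b]) = 2.
The system is consistent.

yes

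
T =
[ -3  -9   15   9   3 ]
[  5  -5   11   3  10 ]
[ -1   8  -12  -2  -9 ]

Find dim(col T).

Row reduce to echelon form.
R2 ← R2 + (5/3)·R1: [0, -20, 36, 18, 15]
R3 ← R3 − (1/3)·R1: [0, 11, -17, -5, -10]
R3 ← R3 + (11/20)·R2: [0, 0, 14/5, 49/10, -7/4]
Echelon form has 3 nonzero rows, so rank(T) = 3.
The column space has dimension equal to the rank: 3.

3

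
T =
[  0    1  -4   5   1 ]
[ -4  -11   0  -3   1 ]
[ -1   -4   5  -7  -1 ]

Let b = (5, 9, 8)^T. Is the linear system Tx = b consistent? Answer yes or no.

Row reduce the augmented matrix [T | b].
Swap R1 ↔ R2
R3 ← R3 − (1/4)·R1: [0, -5/4, 5, -25/4, -5/4, 23/4]
R3 ← R3 + (5/4)·R2: [0, 0, 0, 0, 0, 12]
The echelon form has 3 nonzero rows; the last pivot sits in the augmented column, so rank(T) = 2 but rank([T|b]) = 3.
Since the ranks differ, the system is inconsistent.

no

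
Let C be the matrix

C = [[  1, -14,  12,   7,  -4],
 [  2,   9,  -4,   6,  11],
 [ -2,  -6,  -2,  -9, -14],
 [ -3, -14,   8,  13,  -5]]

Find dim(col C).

Row reduce to echelon form.
R2 ← R2 − (2)·R1: [0, 37, -28, -8, 19]
R3 ← R3 + (2)·R1: [0, -34, 22, 5, -22]
R4 ← R4 + (3)·R1: [0, -56, 44, 34, -17]
R3 ← R3 + (34/37)·R2: [0, 0, -138/37, -87/37, -168/37]
R4 ← R4 + (56/37)·R2: [0, 0, 60/37, 810/37, 435/37]
R4 ← R4 + (10/23)·R3: [0, 0, 0, 480/23, 225/23]
Echelon form has 4 nonzero rows, so rank(C) = 4.
The column space has dimension equal to the rank: 4.

4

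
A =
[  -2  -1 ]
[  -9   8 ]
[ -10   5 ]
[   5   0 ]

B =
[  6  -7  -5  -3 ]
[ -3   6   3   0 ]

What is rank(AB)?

2

First compute AB:
[[ -9,   8,   7,   6],
 [-78, 111,  69,  27],
 [-75, 100,  65,  30],
 [ 30, -35, -25, -15]]
Now row reduce the product.
R2 ← R2 − (26/3)·R1: [0, 125/3, 25/3, -25]
R3 ← R3 − (25/3)·R1: [0, 100/3, 20/3, -20]
R4 ← R4 + (10/3)·R1: [0, -25/3, -5/3, 5]
R3 ← R3 − (4/5)·R2: [0, 0, 0, 0]
R4 ← R4 + (1/5)·R2: [0, 0, 0, 0]
2 nonzero rows, so rank(AB) = 2.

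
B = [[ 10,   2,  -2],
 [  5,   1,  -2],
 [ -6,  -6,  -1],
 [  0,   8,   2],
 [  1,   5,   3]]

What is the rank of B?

3

Row reduce to echelon form.
R2 ← R2 − (1/2)·R1: [0, 0, -1]
R3 ← R3 + (3/5)·R1: [0, -24/5, -11/5]
R5 ← R5 − (1/10)·R1: [0, 24/5, 16/5]
Swap R2 ↔ R3
R4 ← R4 + (5/3)·R2: [0, 0, -5/3]
R5 ← R5 + R2: [0, 0, 1]
R4 ← R4 − (5/3)·R3: [0, 0, 0]
R5 ← R5 + R3: [0, 0, 0]
Echelon form has 3 nonzero rows, so rank(B) = 3.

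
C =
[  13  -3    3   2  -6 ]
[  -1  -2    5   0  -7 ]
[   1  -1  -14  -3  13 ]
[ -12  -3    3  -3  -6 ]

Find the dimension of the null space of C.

2

Row reduce to echelon form.
R2 ← R2 + (1/13)·R1: [0, -29/13, 68/13, 2/13, -97/13]
R3 ← R3 − (1/13)·R1: [0, -10/13, -185/13, -41/13, 175/13]
R4 ← R4 + (12/13)·R1: [0, -75/13, 75/13, -15/13, -150/13]
R3 ← R3 − (10/29)·R2: [0, 0, -465/29, -93/29, 465/29]
R4 ← R4 − (75/29)·R2: [0, 0, -225/29, -45/29, 225/29]
R4 ← R4 − (15/31)·R3: [0, 0, 0, 0, 0]
3 nonzero rows, so rank(C) = 3.
C has 5 columns; by rank–nullity, nullity = 5 − 3 = 2.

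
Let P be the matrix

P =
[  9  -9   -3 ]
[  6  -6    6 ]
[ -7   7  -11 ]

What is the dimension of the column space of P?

Row reduce to echelon form.
R2 ← R2 − (2/3)·R1: [0, 0, 8]
R3 ← R3 + (7/9)·R1: [0, 0, -40/3]
R3 ← R3 + (5/3)·R2: [0, 0, 0]
Echelon form has 2 nonzero rows, so rank(P) = 2.
The column space has dimension equal to the rank: 2.

2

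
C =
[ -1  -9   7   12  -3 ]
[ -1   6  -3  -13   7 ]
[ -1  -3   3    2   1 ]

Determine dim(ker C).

3

Row reduce to echelon form.
R2 ← R2 − R1: [0, 15, -10, -25, 10]
R3 ← R3 − R1: [0, 6, -4, -10, 4]
R3 ← R3 − (2/5)·R2: [0, 0, 0, 0, 0]
2 nonzero rows, so rank(C) = 2.
C has 5 columns; by rank–nullity, nullity = 5 − 2 = 3.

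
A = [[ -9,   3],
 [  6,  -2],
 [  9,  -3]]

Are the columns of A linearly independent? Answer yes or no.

Row reduce A to echelon form.
R2 ← R2 + (2/3)·R1: [0, 0]
R3 ← R3 + R1: [0, 0]
1 pivot among 2 columns.
Only 1 < 2 pivot columns, so the columns are linearly dependent.

no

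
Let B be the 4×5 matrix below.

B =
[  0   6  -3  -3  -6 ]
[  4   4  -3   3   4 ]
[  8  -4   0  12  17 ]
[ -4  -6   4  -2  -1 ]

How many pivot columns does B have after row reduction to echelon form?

Row reduce to echelon form.
Swap R1 ↔ R2
R3 ← R3 − (2)·R1: [0, -12, 6, 6, 9]
R4 ← R4 + R1: [0, -2, 1, 1, 3]
R3 ← R3 + (2)·R2: [0, 0, 0, 0, -3]
R4 ← R4 + (1/3)·R2: [0, 0, 0, 0, 1]
R4 ← R4 + (1/3)·R3: [0, 0, 0, 0, 0]
Echelon form has 3 nonzero rows, so rank(B) = 3.
Each nonzero row contributes one pivot column: 3 pivot columns.

3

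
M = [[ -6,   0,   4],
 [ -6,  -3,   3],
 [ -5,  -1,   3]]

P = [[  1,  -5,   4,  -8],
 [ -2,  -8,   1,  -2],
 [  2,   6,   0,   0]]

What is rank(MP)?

2

First compute MP:
[[  2,  54, -24,  48],
 [  6,  72, -27,  54],
 [  3,  51, -21,  42]]
Now row reduce the product.
R2 ← R2 − (3)·R1: [0, -90, 45, -90]
R3 ← R3 − (3/2)·R1: [0, -30, 15, -30]
R3 ← R3 − (1/3)·R2: [0, 0, 0, 0]
2 nonzero rows, so rank(MP) = 2.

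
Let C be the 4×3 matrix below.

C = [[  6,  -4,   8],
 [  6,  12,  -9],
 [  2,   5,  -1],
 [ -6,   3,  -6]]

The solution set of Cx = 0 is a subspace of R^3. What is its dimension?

Row reduce to echelon form.
R2 ← R2 − R1: [0, 16, -17]
R3 ← R3 − (1/3)·R1: [0, 19/3, -11/3]
R4 ← R4 + R1: [0, -1, 2]
R3 ← R3 − (19/48)·R2: [0, 0, 49/16]
R4 ← R4 + (1/16)·R2: [0, 0, 15/16]
R4 ← R4 − (15/49)·R3: [0, 0, 0]
3 nonzero rows, so rank(C) = 3.
C has 3 columns; by rank–nullity, nullity = 3 − 3 = 0.

0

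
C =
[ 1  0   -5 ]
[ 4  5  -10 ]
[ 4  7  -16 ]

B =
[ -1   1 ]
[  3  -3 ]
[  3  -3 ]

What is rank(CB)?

First compute CB:
[[-16,  16],
 [-19,  19],
 [-31,  31]]
Now row reduce the product.
R2 ← R2 − (19/16)·R1: [0, 0]
R3 ← R3 − (31/16)·R1: [0, 0]
1 nonzero row, so rank(CB) = 1.

1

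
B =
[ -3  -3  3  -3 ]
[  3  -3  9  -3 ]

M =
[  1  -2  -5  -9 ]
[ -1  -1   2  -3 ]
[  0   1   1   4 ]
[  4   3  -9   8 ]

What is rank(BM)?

2

First compute BM:
[[-12,   3,  39,  24],
 [ -6,  -3,  15,  -6]]
Now row reduce the product.
R2 ← R2 − (1/2)·R1: [0, -9/2, -9/2, -18]
2 nonzero rows, so rank(BM) = 2.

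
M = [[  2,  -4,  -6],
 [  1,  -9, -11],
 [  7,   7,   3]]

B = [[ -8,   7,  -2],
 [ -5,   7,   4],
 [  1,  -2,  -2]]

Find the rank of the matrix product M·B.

2

First compute MB:
[[ -2,  -2,  -8],
 [ 26, -34, -16],
 [-88,  92,   8]]
Now row reduce the product.
R2 ← R2 + (13)·R1: [0, -60, -120]
R3 ← R3 − (44)·R1: [0, 180, 360]
R3 ← R3 + (3)·R2: [0, 0, 0]
2 nonzero rows, so rank(MB) = 2.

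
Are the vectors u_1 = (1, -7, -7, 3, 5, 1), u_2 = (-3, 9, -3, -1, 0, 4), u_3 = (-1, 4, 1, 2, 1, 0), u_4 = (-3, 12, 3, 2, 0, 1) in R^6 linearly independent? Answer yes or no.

no

Form the matrix with these vectors as rows and row reduce.
R2 ← R2 + (3)·R1: [0, -12, -24, 8, 15, 7]
R3 ← R3 + R1: [0, -3, -6, 5, 6, 1]
R4 ← R4 + (3)·R1: [0, -9, -18, 11, 15, 4]
R3 ← R3 − (1/4)·R2: [0, 0, 0, 3, 9/4, -3/4]
R4 ← R4 − (3/4)·R2: [0, 0, 0, 5, 15/4, -5/4]
R4 ← R4 − (5/3)·R3: [0, 0, 0, 0, 0, 0]
3 nonzero rows, so the 4 vectors span a space of dimension 3.
Since 3 < 4, the vectors are linearly dependent.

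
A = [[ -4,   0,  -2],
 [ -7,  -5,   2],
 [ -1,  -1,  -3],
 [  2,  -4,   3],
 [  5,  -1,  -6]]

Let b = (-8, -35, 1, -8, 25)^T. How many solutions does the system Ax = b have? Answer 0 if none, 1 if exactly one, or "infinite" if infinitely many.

Row reduce the augmented matrix [A | b].
R2 ← R2 − (7/4)·R1: [0, -5, 11/2, -21]
R3 ← R3 − (1/4)·R1: [0, -1, -5/2, 3]
R4 ← R4 + (1/2)·R1: [0, -4, 2, -12]
R5 ← R5 + (5/4)·R1: [0, -1, -17/2, 15]
R3 ← R3 − (1/5)·R2: [0, 0, -18/5, 36/5]
R4 ← R4 − (4/5)·R2: [0, 0, -12/5, 24/5]
R5 ← R5 − (1/5)·R2: [0, 0, -48/5, 96/5]
R4 ← R4 − (2/3)·R3: [0, 0, 0, 0]
R5 ← R5 − (8/3)·R3: [0, 0, 0, 0]
The echelon form has 3 nonzero rows, and every pivot lies in the first 3 columns, so rank(A) = rank([A|b]) = 3.
The system is consistent.
rank = 3 = number of unknowns, so the solution is unique.

1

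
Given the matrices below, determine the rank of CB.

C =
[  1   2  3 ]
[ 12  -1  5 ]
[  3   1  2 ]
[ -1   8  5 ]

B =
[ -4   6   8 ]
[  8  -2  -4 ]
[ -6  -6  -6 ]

2

First compute CB:
[[ -6, -16, -18],
 [-86,  44,  70],
 [-16,   4,   8],
 [ 38, -52, -70]]
Now row reduce the product.
R2 ← R2 − (43/3)·R1: [0, 820/3, 328]
R3 ← R3 − (8/3)·R1: [0, 140/3, 56]
R4 ← R4 + (19/3)·R1: [0, -460/3, -184]
R3 ← R3 − (7/41)·R2: [0, 0, 0]
R4 ← R4 + (23/41)·R2: [0, 0, 0]
2 nonzero rows, so rank(CB) = 2.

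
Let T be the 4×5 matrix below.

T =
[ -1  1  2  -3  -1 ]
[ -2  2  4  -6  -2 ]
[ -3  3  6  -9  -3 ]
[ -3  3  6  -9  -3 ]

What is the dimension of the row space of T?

Row reduce to echelon form.
R2 ← R2 − (2)·R1: [0, 0, 0, 0, 0]
R3 ← R3 − (3)·R1: [0, 0, 0, 0, 0]
R4 ← R4 − (3)·R1: [0, 0, 0, 0, 0]
Echelon form has 1 nonzero row, so rank(T) = 1.
The row space has dimension equal to the rank: 1.

1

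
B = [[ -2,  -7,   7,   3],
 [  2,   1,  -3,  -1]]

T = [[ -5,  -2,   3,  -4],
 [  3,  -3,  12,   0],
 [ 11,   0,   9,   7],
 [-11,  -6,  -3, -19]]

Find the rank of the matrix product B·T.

2

First compute BT:
[[ 33,   7, -36,   0],
 [-29,  -1,  -6, -10]]
Now row reduce the product.
R2 ← R2 + (29/33)·R1: [0, 170/33, -414/11, -10]
2 nonzero rows, so rank(BT) = 2.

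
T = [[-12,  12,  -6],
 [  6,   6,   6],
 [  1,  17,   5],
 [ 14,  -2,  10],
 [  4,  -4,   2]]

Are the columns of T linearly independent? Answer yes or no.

Row reduce T to echelon form.
R2 ← R2 + (1/2)·R1: [0, 12, 3]
R3 ← R3 + (1/12)·R1: [0, 18, 9/2]
R4 ← R4 + (7/6)·R1: [0, 12, 3]
R5 ← R5 + (1/3)·R1: [0, 0, 0]
R3 ← R3 − (3/2)·R2: [0, 0, 0]
R4 ← R4 − R2: [0, 0, 0]
2 pivots among 3 columns.
Only 2 < 3 pivot columns, so the columns are linearly dependent.

no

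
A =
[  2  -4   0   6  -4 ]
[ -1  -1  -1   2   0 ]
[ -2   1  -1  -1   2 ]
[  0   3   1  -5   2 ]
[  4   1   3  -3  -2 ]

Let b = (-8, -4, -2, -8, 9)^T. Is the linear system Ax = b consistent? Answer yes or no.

Row reduce the augmented matrix [A | b].
R2 ← R2 + (1/2)·R1: [0, -3, -1, 5, -2, -8]
R3 ← R3 + R1: [0, -3, -1, 5, -2, -10]
R5 ← R5 − (2)·R1: [0, 9, 3, -15, 6, 25]
R3 ← R3 − R2: [0, 0, 0, 0, 0, -2]
R4 ← R4 + R2: [0, 0, 0, 0, 0, -16]
R5 ← R5 + (3)·R2: [0, 0, 0, 0, 0, 1]
R4 ← R4 − (8)·R3: [0, 0, 0, 0, 0, 0]
R5 ← R5 + (1/2)·R3: [0, 0, 0, 0, 0, 0]
The echelon form has 3 nonzero rows; the last pivot sits in the augmented column, so rank(A) = 2 but rank([A|b]) = 3.
Since the ranks differ, the system is inconsistent.

no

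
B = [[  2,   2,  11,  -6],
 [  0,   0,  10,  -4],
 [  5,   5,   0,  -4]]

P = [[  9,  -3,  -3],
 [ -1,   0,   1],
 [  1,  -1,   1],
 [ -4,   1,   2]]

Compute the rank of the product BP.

2

First compute BP:
[[ 51, -23,  -5],
 [ 26, -14,   2],
 [ 56, -19, -18]]
Now row reduce the product.
R2 ← R2 − (26/51)·R1: [0, -116/51, 232/51]
R3 ← R3 − (56/51)·R1: [0, 319/51, -638/51]
R3 ← R3 + (11/4)·R2: [0, 0, 0]
2 nonzero rows, so rank(BP) = 2.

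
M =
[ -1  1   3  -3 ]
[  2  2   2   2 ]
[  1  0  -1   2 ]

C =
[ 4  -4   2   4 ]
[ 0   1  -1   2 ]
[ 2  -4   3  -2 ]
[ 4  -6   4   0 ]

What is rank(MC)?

First compute MC:
[[-10,  11,  -6,  -8],
 [ 20, -26,  16,   8],
 [ 10, -12,   7,   6]]
Now row reduce the product.
R2 ← R2 + (2)·R1: [0, -4, 4, -8]
R3 ← R3 + R1: [0, -1, 1, -2]
R3 ← R3 − (1/4)·R2: [0, 0, 0, 0]
2 nonzero rows, so rank(MC) = 2.

2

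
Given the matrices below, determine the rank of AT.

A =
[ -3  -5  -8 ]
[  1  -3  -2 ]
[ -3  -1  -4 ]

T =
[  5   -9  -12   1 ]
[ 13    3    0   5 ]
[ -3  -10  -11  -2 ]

2

First compute AT:
[[-56,  92, 124, -12],
 [-28,   2,  10, -10],
 [-16,  64,  80,   0]]
Now row reduce the product.
R2 ← R2 − (1/2)·R1: [0, -44, -52, -4]
R3 ← R3 − (2/7)·R1: [0, 264/7, 312/7, 24/7]
R3 ← R3 + (6/7)·R2: [0, 0, 0, 0]
2 nonzero rows, so rank(AT) = 2.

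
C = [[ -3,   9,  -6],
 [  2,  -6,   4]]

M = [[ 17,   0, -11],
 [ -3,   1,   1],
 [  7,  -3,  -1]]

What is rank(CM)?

First compute CM:
[[-120,  27,  48],
 [ 80, -18, -32]]
Now row reduce the product.
R2 ← R2 + (2/3)·R1: [0, 0, 0]
1 nonzero row, so rank(CM) = 1.

1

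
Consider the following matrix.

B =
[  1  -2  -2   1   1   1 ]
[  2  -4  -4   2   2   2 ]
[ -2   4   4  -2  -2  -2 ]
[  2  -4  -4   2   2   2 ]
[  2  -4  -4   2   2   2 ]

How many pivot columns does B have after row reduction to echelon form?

Row reduce to echelon form.
R2 ← R2 − (2)·R1: [0, 0, 0, 0, 0, 0]
R3 ← R3 + (2)·R1: [0, 0, 0, 0, 0, 0]
R4 ← R4 − (2)·R1: [0, 0, 0, 0, 0, 0]
R5 ← R5 − (2)·R1: [0, 0, 0, 0, 0, 0]
Echelon form has 1 nonzero row, so rank(B) = 1.
Each nonzero row contributes one pivot column: 1 pivot columns.

1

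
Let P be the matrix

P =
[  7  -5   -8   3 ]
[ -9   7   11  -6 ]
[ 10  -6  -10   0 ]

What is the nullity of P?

Row reduce to echelon form.
R2 ← R2 + (9/7)·R1: [0, 4/7, 5/7, -15/7]
R3 ← R3 − (10/7)·R1: [0, 8/7, 10/7, -30/7]
R3 ← R3 − (2)·R2: [0, 0, 0, 0]
2 nonzero rows, so rank(P) = 2.
P has 4 columns; by rank–nullity, nullity = 4 − 2 = 2.

2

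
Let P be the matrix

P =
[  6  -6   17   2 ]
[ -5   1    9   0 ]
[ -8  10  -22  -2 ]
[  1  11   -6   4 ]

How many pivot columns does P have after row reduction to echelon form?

4

Row reduce to echelon form.
R2 ← R2 + (5/6)·R1: [0, -4, 139/6, 5/3]
R3 ← R3 + (4/3)·R1: [0, 2, 2/3, 2/3]
R4 ← R4 − (1/6)·R1: [0, 12, -53/6, 11/3]
R3 ← R3 + (1/2)·R2: [0, 0, 49/4, 3/2]
R4 ← R4 + (3)·R2: [0, 0, 182/3, 26/3]
R4 ← R4 − (104/21)·R3: [0, 0, 0, 26/21]
Echelon form has 4 nonzero rows, so rank(P) = 4.
Each nonzero row contributes one pivot column: 4 pivot columns.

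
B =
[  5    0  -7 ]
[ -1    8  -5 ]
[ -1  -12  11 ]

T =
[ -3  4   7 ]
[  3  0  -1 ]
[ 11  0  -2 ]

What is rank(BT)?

First compute BT:
[[-92,  20,  49],
 [-28,  -4,  -5],
 [ 88,  -4, -17]]
Now row reduce the product.
R2 ← R2 − (7/23)·R1: [0, -232/23, -458/23]
R3 ← R3 + (22/23)·R1: [0, 348/23, 687/23]
R3 ← R3 + (3/2)·R2: [0, 0, 0]
2 nonzero rows, so rank(BT) = 2.

2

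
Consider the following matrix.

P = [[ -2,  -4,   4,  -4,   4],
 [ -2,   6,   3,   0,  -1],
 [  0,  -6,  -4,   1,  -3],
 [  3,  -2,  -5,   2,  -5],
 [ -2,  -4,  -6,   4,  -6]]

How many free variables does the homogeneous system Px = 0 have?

1

Row reduce to echelon form.
R2 ← R2 − R1: [0, 10, -1, 4, -5]
R4 ← R4 + (3/2)·R1: [0, -8, 1, -4, 1]
R5 ← R5 − R1: [0, 0, -10, 8, -10]
R3 ← R3 + (3/5)·R2: [0, 0, -23/5, 17/5, -6]
R4 ← R4 + (4/5)·R2: [0, 0, 1/5, -4/5, -3]
R4 ← R4 + (1/23)·R3: [0, 0, 0, -15/23, -75/23]
R5 ← R5 − (50/23)·R3: [0, 0, 0, 14/23, 70/23]
R5 ← R5 + (14/15)·R4: [0, 0, 0, 0, 0]
4 nonzero rows, so rank(P) = 4.
P has 5 columns; by rank–nullity, nullity = 5 − 4 = 1.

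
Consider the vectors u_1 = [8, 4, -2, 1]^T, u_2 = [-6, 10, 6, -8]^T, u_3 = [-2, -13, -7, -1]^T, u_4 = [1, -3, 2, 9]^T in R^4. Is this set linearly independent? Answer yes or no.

Form the matrix with these vectors as rows and row reduce.
R2 ← R2 + (3/4)·R1: [0, 13, 9/2, -29/4]
R3 ← R3 + (1/4)·R1: [0, -12, -15/2, -3/4]
R4 ← R4 − (1/8)·R1: [0, -7/2, 9/4, 71/8]
R3 ← R3 + (12/13)·R2: [0, 0, -87/26, -387/52]
R4 ← R4 + (7/26)·R2: [0, 0, 45/13, 90/13]
R4 ← R4 + (30/29)·R3: [0, 0, 0, -45/58]
4 nonzero rows, so the 4 vectors span a space of dimension 4.
Since 4 = 4, the vectors are linearly independent.

yes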